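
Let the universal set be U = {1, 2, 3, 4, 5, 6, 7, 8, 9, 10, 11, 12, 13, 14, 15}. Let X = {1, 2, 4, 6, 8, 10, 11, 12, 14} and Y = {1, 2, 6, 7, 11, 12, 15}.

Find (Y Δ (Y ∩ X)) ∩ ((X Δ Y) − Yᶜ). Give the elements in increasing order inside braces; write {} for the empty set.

Y ∩ X = {1, 2, 6, 11, 12}
Y Δ (Y ∩ X) = {7, 15}
X Δ Y = {4, 7, 8, 10, 14, 15}
Yᶜ = {3, 4, 5, 8, 9, 10, 13, 14}
(X Δ Y) − Yᶜ = {7, 15}
(Y Δ (Y ∩ X)) ∩ ((X Δ Y) − Yᶜ) = {7, 15}

{7, 15}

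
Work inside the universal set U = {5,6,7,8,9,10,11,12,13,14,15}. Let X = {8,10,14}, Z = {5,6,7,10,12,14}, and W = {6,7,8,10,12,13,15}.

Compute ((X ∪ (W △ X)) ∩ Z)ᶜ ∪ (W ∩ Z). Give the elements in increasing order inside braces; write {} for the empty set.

W △ X = {6,7,12,13,14,15}
X ∪ (W △ X) = {6,7,8,10,12,13,14,15}
(X ∪ (W △ X)) ∩ Z = {6,7,10,12,14}
((X ∪ (W △ X)) ∩ Z)ᶜ = {5,8,9,11,13,15}
W ∩ Z = {6,7,10,12}
((X ∪ (W △ X)) ∩ Z)ᶜ ∪ (W ∩ Z) = {5,6,7,8,9,10,11,12,13,15}

{5,6,7,8,9,10,11,12,13,15}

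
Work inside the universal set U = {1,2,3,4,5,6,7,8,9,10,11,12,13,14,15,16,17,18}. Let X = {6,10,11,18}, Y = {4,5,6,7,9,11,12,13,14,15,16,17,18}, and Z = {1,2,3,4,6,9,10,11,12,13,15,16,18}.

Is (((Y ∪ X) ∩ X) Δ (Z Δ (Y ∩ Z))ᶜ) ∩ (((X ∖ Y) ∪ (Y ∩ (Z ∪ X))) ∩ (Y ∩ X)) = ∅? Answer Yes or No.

Y ∪ X = {4,5,6,7,9,10,11,12,13,14,15,16,17,18}
(Y ∪ X) ∩ X = {6,10,11,18}
Y ∩ Z = {4,6,9,11,12,13,15,16,18}
Z Δ (Y ∩ Z) = {1,2,3,10}
(Z Δ (Y ∩ Z))ᶜ = {4,5,6,7,8,9,11,12,13,14,15,16,17,18}
((Y ∪ X) ∩ X) Δ (Z Δ (Y ∩ Z))ᶜ = {4,5,7,8,9,10,12,13,14,15,16,17}
X ∖ Y = {10}
Z ∪ X = {1,2,3,4,6,9,10,11,12,13,15,16,18}
Y ∩ (Z ∪ X) = {4,6,9,11,12,13,15,16,18}
(X ∖ Y) ∪ (Y ∩ (Z ∪ X)) = {4,6,9,10,11,12,13,15,16,18}
Y ∩ X = {6,11,18}
((X ∖ Y) ∪ (Y ∩ (Z ∪ X))) ∩ (Y ∩ X) = {6,11,18}
{4,5,7,8,9,10,12,13,14,15,16,17} and {6,11,18} share no elements.

Yes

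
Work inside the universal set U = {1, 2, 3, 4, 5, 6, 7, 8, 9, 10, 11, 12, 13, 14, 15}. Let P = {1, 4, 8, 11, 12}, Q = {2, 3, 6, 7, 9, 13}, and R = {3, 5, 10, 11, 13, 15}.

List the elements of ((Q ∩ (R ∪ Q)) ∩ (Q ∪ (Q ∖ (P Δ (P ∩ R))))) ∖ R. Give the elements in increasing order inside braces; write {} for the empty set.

{2, 6, 7, 9}

R ∪ Q = {2, 3, 5, 6, 7, 9, 10, 11, 13, 15}
Q ∩ (R ∪ Q) = {2, 3, 6, 7, 9, 13}
P ∩ R = {11}
P Δ (P ∩ R) = {1, 4, 8, 12}
Q ∖ (P Δ (P ∩ R)) = {2, 3, 6, 7, 9, 13}
Q ∪ (Q ∖ (P Δ (P ∩ R))) = {2, 3, 6, 7, 9, 13}
(Q ∩ (R ∪ Q)) ∩ (Q ∪ (Q ∖ (P Δ (P ∩ R)))) = {2, 3, 6, 7, 9, 13}
((Q ∩ (R ∪ Q)) ∩ (Q ∪ (Q ∖ (P Δ (P ∩ R))))) ∖ R = {2, 6, 7, 9}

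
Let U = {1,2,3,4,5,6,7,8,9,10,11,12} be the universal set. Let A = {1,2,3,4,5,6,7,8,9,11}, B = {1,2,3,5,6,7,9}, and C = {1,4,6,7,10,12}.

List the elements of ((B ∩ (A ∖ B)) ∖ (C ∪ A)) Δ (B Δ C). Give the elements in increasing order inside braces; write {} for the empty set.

{2,3,4,5,9,10,12}

A ∖ B = {4,8,11}
B ∩ (A ∖ B) = {}
C ∪ A = {1,2,3,4,5,6,7,8,9,10,11,12}
(B ∩ (A ∖ B)) ∖ (C ∪ A) = {}
B Δ C = {2,3,4,5,9,10,12}
((B ∩ (A ∖ B)) ∖ (C ∪ A)) Δ (B Δ C) = {2,3,4,5,9,10,12}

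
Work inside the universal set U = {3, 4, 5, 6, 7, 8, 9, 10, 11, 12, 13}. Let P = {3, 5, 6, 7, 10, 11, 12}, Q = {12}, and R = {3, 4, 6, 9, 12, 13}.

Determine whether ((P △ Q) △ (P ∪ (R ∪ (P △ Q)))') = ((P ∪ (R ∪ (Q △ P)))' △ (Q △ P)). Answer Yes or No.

P △ Q = {3, 5, 6, 7, 10, 11}
R ∪ (P △ Q) = {3, 4, 5, 6, 7, 9, 10, 11, 12, 13}
P ∪ (R ∪ (P △ Q)) = {3, 4, 5, 6, 7, 9, 10, 11, 12, 13}
(P ∪ (R ∪ (P △ Q)))' = {8}
(P △ Q) △ (P ∪ (R ∪ (P △ Q)))' = {3, 5, 6, 7, 8, 10, 11}
Q △ P = {3, 5, 6, 7, 10, 11}
R ∪ (Q △ P) = {3, 4, 5, 6, 7, 9, 10, 11, 12, 13}
P ∪ (R ∪ (Q △ P)) = {3, 4, 5, 6, 7, 9, 10, 11, 12, 13}
(P ∪ (R ∪ (Q △ P)))' = {8}
(P ∪ (R ∪ (Q △ P)))' △ (Q △ P) = {3, 5, 6, 7, 8, 10, 11}
Both equal {3, 5, 6, 7, 8, 10, 11}, so (P △ Q) △ (P ∪ (R ∪ (P △ Q)))' = (P ∪ (R ∪ (Q △ P)))' △ (Q △ P).

Yes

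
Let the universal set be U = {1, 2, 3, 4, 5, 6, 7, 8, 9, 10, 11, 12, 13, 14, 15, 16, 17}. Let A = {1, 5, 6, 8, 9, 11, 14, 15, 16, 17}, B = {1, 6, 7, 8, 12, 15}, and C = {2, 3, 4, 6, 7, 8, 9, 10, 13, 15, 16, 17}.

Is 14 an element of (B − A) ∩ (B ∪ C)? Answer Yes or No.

14 ∉ B and 14 ∈ A, so 14 ∉ B − A
14 ∉ B and 14 ∉ C, so 14 ∉ B ∪ C
14 ∉ (B − A) and 14 ∉ (B ∪ C), so 14 ∉ (B − A) ∩ (B ∪ C)

No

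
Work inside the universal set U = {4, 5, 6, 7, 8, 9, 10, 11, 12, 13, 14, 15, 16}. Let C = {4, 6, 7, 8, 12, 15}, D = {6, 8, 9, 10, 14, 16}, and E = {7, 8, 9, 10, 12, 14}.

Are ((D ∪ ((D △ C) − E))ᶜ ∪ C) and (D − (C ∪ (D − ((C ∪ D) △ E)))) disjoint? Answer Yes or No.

Yes

D △ C = {4, 7, 9, 10, 12, 14, 15, 16}
(D △ C) − E = {4, 15, 16}
D ∪ ((D △ C) − E) = {4, 6, 8, 9, 10, 14, 15, 16}
(D ∪ ((D △ C) − E))ᶜ = {5, 7, 11, 12, 13}
(D ∪ ((D △ C) − E))ᶜ ∪ C = {4, 5, 6, 7, 8, 11, 12, 13, 15}
C ∪ D = {4, 6, 7, 8, 9, 10, 12, 14, 15, 16}
(C ∪ D) △ E = {4, 6, 15, 16}
D − ((C ∪ D) △ E) = {8, 9, 10, 14}
C ∪ (D − ((C ∪ D) △ E)) = {4, 6, 7, 8, 9, 10, 12, 14, 15}
D − (C ∪ (D − ((C ∪ D) △ E))) = {16}
{4, 5, 6, 7, 8, 11, 12, 13, 15} and {16} share no elements.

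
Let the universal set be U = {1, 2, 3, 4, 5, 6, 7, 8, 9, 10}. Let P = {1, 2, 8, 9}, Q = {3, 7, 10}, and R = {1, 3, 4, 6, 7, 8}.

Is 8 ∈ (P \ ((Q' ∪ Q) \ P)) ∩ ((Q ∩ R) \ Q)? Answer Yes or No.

8 ∉ Q, so 8 ∈ Q'
8 ∈ Q' and 8 ∉ Q, so 8 ∈ Q' ∪ Q
8 ∈ (Q' ∪ Q) and 8 ∈ P, so 8 ∉ (Q' ∪ Q) \ P
8 ∈ P and 8 ∉ ((Q' ∪ Q) \ P), so 8 ∈ P \ ((Q' ∪ Q) \ P)
8 ∉ Q and 8 ∈ R, so 8 ∉ Q ∩ R
8 ∉ (Q ∩ R) and 8 ∉ Q, so 8 ∉ (Q ∩ R) \ Q
8 ∈ (P \ ((Q' ∪ Q) \ P)) and 8 ∉ ((Q ∩ R) \ Q), so 8 ∉ (P \ ((Q' ∪ Q) \ P)) ∩ ((Q ∩ R) \ Q)

No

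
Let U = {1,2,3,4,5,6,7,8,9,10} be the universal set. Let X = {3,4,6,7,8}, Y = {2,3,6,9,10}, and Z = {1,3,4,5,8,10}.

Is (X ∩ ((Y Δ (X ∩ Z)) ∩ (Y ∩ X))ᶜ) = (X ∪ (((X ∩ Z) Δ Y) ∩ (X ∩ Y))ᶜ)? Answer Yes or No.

X ∩ Z = {3,4,8}
Y Δ (X ∩ Z) = {2,4,6,8,9,10}
Y ∩ X = {3,6}
(Y Δ (X ∩ Z)) ∩ (Y ∩ X) = {6}
((Y Δ (X ∩ Z)) ∩ (Y ∩ X))ᶜ = {1,2,3,4,5,7,8,9,10}
X ∩ ((Y Δ (X ∩ Z)) ∩ (Y ∩ X))ᶜ = {3,4,7,8}
(X ∩ Z) Δ Y = {2,4,6,8,9,10}
X ∩ Y = {3,6}
((X ∩ Z) Δ Y) ∩ (X ∩ Y) = {6}
(((X ∩ Z) Δ Y) ∩ (X ∩ Y))ᶜ = {1,2,3,4,5,7,8,9,10}
X ∪ (((X ∩ Z) Δ Y) ∩ (X ∩ Y))ᶜ = {1,2,3,4,5,6,7,8,9,10}
1 ∈ X ∪ (((X ∩ Z) Δ Y) ∩ (X ∩ Y))ᶜ but 1 ∉ X ∩ ((Y Δ (X ∩ Z)) ∩ (Y ∩ X))ᶜ, so they differ.

No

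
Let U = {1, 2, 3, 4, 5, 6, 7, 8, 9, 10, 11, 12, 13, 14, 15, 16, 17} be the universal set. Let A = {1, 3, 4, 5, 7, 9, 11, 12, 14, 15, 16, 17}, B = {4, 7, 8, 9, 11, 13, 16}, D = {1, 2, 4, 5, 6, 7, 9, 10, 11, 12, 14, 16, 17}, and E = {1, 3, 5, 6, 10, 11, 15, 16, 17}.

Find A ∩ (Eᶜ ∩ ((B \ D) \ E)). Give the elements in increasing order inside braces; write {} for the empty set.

Eᶜ = {2, 4, 7, 8, 9, 12, 13, 14}
B \ D = {8, 13}
(B \ D) \ E = {8, 13}
Eᶜ ∩ ((B \ D) \ E) = {8, 13}
A ∩ (Eᶜ ∩ ((B \ D) \ E)) = {}

{}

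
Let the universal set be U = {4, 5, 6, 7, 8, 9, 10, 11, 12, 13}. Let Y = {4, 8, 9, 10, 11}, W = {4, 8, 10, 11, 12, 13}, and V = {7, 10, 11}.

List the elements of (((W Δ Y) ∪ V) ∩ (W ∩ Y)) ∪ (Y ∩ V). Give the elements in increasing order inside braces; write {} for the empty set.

{10, 11}

W Δ Y = {9, 12, 13}
(W Δ Y) ∪ V = {7, 9, 10, 11, 12, 13}
W ∩ Y = {4, 8, 10, 11}
((W Δ Y) ∪ V) ∩ (W ∩ Y) = {10, 11}
Y ∩ V = {10, 11}
(((W Δ Y) ∪ V) ∩ (W ∩ Y)) ∪ (Y ∩ V) = {10, 11}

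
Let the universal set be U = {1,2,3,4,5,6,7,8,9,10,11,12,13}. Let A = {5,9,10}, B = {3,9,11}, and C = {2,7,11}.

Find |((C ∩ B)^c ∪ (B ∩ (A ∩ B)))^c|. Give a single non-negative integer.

1

C ∩ B = {11}
(C ∩ B)^c = {1,2,3,4,5,6,7,8,9,10,12,13}
A ∩ B = {9}
B ∩ (A ∩ B) = {9}
(C ∩ B)^c ∪ (B ∩ (A ∩ B)) = {1,2,3,4,5,6,7,8,9,10,12,13}
((C ∩ B)^c ∪ (B ∩ (A ∩ B)))^c = {11}
|((C ∩ B)^c ∪ (B ∩ (A ∩ B)))^c| = 1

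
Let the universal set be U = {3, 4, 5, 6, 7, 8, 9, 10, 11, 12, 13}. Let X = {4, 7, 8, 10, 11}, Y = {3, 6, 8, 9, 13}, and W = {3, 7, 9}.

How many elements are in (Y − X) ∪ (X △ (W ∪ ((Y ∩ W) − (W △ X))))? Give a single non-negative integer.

8

Y − X = {3, 6, 9, 13}
Y ∩ W = {3, 9}
W △ X = {3, 4, 8, 9, 10, 11}
(Y ∩ W) − (W △ X) = {}
W ∪ ((Y ∩ W) − (W △ X)) = {3, 7, 9}
X △ (W ∪ ((Y ∩ W) − (W △ X))) = {3, 4, 8, 9, 10, 11}
(Y − X) ∪ (X △ (W ∪ ((Y ∩ W) − (W △ X)))) = {3, 4, 6, 8, 9, 10, 11, 13}
|(Y − X) ∪ (X △ (W ∪ ((Y ∩ W) − (W △ X))))| = 8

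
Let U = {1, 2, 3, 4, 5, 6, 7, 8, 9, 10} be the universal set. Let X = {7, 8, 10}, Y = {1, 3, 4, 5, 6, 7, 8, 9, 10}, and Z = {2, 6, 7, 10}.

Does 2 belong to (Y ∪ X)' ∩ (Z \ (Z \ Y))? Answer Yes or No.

2 ∉ Y and 2 ∉ X, so 2 ∉ Y ∪ X
2 ∈ (Y ∪ X)' since 2 ∉ (Y ∪ X)
2 ∈ Z and 2 ∉ Y, so 2 ∈ Z \ Y
2 ∈ Z and 2 ∈ (Z \ Y), so 2 ∉ Z \ (Z \ Y)
2 ∈ (Y ∪ X)' and 2 ∉ (Z \ (Z \ Y)), so 2 ∉ (Y ∪ X)' ∩ (Z \ (Z \ Y))

No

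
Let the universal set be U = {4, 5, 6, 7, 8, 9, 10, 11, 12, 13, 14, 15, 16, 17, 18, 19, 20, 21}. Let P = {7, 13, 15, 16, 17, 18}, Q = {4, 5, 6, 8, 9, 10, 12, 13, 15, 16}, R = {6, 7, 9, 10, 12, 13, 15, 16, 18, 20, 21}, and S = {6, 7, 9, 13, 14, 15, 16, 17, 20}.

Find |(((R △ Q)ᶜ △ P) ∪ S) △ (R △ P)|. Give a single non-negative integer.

R △ Q = {4, 5, 7, 8, 18, 20, 21}
(R △ Q)ᶜ = {6, 9, 10, 11, 12, 13, 14, 15, 16, 17, 19}
(R △ Q)ᶜ △ P = {6, 7, 9, 10, 11, 12, 14, 18, 19}
((R △ Q)ᶜ △ P) ∪ S = {6, 7, 9, 10, 11, 12, 13, 14, 15, 16, 17, 18, 19, 20}
R △ P = {6, 9, 10, 12, 17, 20, 21}
(((R △ Q)ᶜ △ P) ∪ S) △ (R △ P) = {7, 11, 13, 14, 15, 16, 18, 19, 21}
|(((R △ Q)ᶜ △ P) ∪ S) △ (R △ P)| = 9

9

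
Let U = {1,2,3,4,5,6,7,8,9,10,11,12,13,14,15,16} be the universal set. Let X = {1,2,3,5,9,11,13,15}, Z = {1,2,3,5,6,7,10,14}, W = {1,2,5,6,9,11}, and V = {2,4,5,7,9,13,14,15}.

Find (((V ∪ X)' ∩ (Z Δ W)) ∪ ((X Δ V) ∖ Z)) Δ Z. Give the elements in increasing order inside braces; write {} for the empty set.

{1,2,3,4,5,6,7,11,14}

V ∪ X = {1,2,3,4,5,7,9,11,13,14,15}
(V ∪ X)' = {6,8,10,12,16}
Z Δ W = {3,7,9,10,11,14}
(V ∪ X)' ∩ (Z Δ W) = {10}
X Δ V = {1,3,4,7,11,14}
(X Δ V) ∖ Z = {4,11}
((V ∪ X)' ∩ (Z Δ W)) ∪ ((X Δ V) ∖ Z) = {4,10,11}
(((V ∪ X)' ∩ (Z Δ W)) ∪ ((X Δ V) ∖ Z)) Δ Z = {1,2,3,4,5,6,7,11,14}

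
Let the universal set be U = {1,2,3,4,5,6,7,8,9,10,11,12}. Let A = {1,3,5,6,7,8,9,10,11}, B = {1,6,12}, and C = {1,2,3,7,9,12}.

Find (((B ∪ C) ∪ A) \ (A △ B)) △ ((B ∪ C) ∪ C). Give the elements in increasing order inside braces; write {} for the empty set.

B ∪ C = {1,2,3,6,7,9,12}
(B ∪ C) ∪ A = {1,2,3,5,6,7,8,9,10,11,12}
A △ B = {3,5,7,8,9,10,11,12}
((B ∪ C) ∪ A) \ (A △ B) = {1,2,6}
(B ∪ C) ∪ C = {1,2,3,6,7,9,12}
(((B ∪ C) ∪ A) \ (A △ B)) △ ((B ∪ C) ∪ C) = {3,7,9,12}

{3,7,9,12}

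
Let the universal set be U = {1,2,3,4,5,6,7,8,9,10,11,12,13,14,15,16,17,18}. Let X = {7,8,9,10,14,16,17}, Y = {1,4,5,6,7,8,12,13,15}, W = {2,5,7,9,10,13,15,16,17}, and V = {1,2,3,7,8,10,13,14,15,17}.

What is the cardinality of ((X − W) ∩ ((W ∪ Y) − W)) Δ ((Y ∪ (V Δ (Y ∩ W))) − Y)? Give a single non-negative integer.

6

X − W = {8,14}
W ∪ Y = {1,2,4,5,6,7,8,9,10,12,13,15,16,17}
(W ∪ Y) − W = {1,4,6,8,12}
(X − W) ∩ ((W ∪ Y) − W) = {8}
Y ∩ W = {5,7,13,15}
V Δ (Y ∩ W) = {1,2,3,5,8,10,14,17}
Y ∪ (V Δ (Y ∩ W)) = {1,2,3,4,5,6,7,8,10,12,13,14,15,17}
(Y ∪ (V Δ (Y ∩ W))) − Y = {2,3,10,14,17}
((X − W) ∩ ((W ∪ Y) − W)) Δ ((Y ∪ (V Δ (Y ∩ W))) − Y) = {2,3,8,10,14,17}
|((X − W) ∩ ((W ∪ Y) − W)) Δ ((Y ∪ (V Δ (Y ∩ W))) − Y)| = 6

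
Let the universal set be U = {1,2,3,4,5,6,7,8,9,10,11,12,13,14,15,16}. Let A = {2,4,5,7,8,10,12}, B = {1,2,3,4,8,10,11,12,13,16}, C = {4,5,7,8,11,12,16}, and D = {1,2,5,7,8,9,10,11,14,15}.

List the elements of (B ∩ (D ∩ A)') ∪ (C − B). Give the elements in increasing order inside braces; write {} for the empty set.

D ∩ A = {2,5,7,8,10}
(D ∩ A)' = {1,3,4,6,9,11,12,13,14,15,16}
B ∩ (D ∩ A)' = {1,3,4,11,12,13,16}
C − B = {5,7}
(B ∩ (D ∩ A)') ∪ (C − B) = {1,3,4,5,7,11,12,13,16}

{1,3,4,5,7,11,12,13,16}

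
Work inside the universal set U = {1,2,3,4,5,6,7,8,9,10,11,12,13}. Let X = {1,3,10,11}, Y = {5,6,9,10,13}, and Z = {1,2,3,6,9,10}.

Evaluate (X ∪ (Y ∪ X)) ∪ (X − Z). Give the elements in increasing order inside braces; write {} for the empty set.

{1,3,5,6,9,10,11,13}

Y ∪ X = {1,3,5,6,9,10,11,13}
X ∪ (Y ∪ X) = {1,3,5,6,9,10,11,13}
X − Z = {11}
(X ∪ (Y ∪ X)) ∪ (X − Z) = {1,3,5,6,9,10,11,13}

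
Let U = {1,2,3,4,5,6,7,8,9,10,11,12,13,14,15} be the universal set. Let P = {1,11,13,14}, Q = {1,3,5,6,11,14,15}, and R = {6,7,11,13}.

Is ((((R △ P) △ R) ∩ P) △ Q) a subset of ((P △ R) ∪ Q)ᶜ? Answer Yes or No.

No

R △ P = {1,6,7,14}
(R △ P) △ R = {1,11,13,14}
((R △ P) △ R) ∩ P = {1,11,13,14}
(((R △ P) △ R) ∩ P) △ Q = {3,5,6,13,15}
P △ R = {1,6,7,14}
(P △ R) ∪ Q = {1,3,5,6,7,11,14,15}
((P △ R) ∪ Q)ᶜ = {2,4,8,9,10,12,13}
3 ∈ (((R △ P) △ R) ∩ P) △ Q but 3 ∉ ((P △ R) ∪ Q)ᶜ, so the inclusion fails.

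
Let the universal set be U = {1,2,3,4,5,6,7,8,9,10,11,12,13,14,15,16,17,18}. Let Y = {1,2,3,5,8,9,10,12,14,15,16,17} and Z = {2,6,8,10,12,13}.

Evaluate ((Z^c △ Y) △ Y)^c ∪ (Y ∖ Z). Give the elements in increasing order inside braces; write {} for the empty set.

{1,2,3,5,6,8,9,10,12,13,14,15,16,17}

Z^c = {1,3,4,5,7,9,11,14,15,16,17,18}
Z^c △ Y = {2,4,7,8,10,11,12,18}
(Z^c △ Y) △ Y = {1,3,4,5,7,9,11,14,15,16,17,18}
((Z^c △ Y) △ Y)^c = {2,6,8,10,12,13}
Y ∖ Z = {1,3,5,9,14,15,16,17}
((Z^c △ Y) △ Y)^c ∪ (Y ∖ Z) = {1,2,3,5,6,8,9,10,12,13,14,15,16,17}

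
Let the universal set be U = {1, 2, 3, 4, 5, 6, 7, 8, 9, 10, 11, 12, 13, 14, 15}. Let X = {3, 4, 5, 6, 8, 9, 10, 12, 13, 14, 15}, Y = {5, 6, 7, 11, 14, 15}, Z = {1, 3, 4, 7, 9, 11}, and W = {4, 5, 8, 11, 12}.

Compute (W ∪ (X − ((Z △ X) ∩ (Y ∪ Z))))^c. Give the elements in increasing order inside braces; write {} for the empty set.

{1, 2, 6, 7, 14, 15}

Z △ X = {1, 5, 6, 7, 8, 10, 11, 12, 13, 14, 15}
Y ∪ Z = {1, 3, 4, 5, 6, 7, 9, 11, 14, 15}
(Z △ X) ∩ (Y ∪ Z) = {1, 5, 6, 7, 11, 14, 15}
X − ((Z △ X) ∩ (Y ∪ Z)) = {3, 4, 8, 9, 10, 12, 13}
W ∪ (X − ((Z △ X) ∩ (Y ∪ Z))) = {3, 4, 5, 8, 9, 10, 11, 12, 13}
(W ∪ (X − ((Z △ X) ∩ (Y ∪ Z))))^c = {1, 2, 6, 7, 14, 15}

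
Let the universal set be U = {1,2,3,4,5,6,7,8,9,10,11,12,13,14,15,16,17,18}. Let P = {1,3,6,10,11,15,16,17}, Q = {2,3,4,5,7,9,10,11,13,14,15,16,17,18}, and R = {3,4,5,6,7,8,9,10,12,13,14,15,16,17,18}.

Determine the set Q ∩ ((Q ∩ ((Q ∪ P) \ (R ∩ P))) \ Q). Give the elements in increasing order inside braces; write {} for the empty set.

Q ∪ P = {1,2,3,4,5,6,7,9,10,11,13,14,15,16,17,18}
R ∩ P = {3,6,10,15,16,17}
(Q ∪ P) \ (R ∩ P) = {1,2,4,5,7,9,11,13,14,18}
Q ∩ ((Q ∪ P) \ (R ∩ P)) = {2,4,5,7,9,11,13,14,18}
(Q ∩ ((Q ∪ P) \ (R ∩ P))) \ Q = {}
Q ∩ ((Q ∩ ((Q ∪ P) \ (R ∩ P))) \ Q) = {}

{}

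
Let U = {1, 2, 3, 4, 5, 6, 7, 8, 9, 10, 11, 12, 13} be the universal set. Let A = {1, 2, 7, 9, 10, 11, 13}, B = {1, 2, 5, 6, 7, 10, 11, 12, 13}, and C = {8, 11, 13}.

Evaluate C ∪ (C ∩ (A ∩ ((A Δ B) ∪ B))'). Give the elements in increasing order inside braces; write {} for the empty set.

A Δ B = {5, 6, 9, 12}
(A Δ B) ∪ B = {1, 2, 5, 6, 7, 9, 10, 11, 12, 13}
A ∩ ((A Δ B) ∪ B) = {1, 2, 7, 9, 10, 11, 13}
(A ∩ ((A Δ B) ∪ B))' = {3, 4, 5, 6, 8, 12}
C ∩ (A ∩ ((A Δ B) ∪ B))' = {8}
C ∪ (C ∩ (A ∩ ((A Δ B) ∪ B))') = {8, 11, 13}

{8, 11, 13}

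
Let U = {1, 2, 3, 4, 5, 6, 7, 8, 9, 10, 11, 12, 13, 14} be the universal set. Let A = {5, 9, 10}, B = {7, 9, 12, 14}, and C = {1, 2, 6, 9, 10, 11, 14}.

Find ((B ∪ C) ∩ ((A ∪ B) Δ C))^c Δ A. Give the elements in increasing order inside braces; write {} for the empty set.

{3, 4, 8, 13, 14}

B ∪ C = {1, 2, 6, 7, 9, 10, 11, 12, 14}
A ∪ B = {5, 7, 9, 10, 12, 14}
(A ∪ B) Δ C = {1, 2, 5, 6, 7, 11, 12}
(B ∪ C) ∩ ((A ∪ B) Δ C) = {1, 2, 6, 7, 11, 12}
((B ∪ C) ∩ ((A ∪ B) Δ C))^c = {3, 4, 5, 8, 9, 10, 13, 14}
((B ∪ C) ∩ ((A ∪ B) Δ C))^c Δ A = {3, 4, 8, 13, 14}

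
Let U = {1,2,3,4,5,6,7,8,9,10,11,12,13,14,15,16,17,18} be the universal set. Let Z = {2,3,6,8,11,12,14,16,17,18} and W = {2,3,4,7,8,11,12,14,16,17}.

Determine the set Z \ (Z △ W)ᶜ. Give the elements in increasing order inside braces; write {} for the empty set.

Z △ W = {4,6,7,18}
(Z △ W)ᶜ = {1,2,3,5,8,9,10,11,12,13,14,15,16,17}
Z \ (Z △ W)ᶜ = {6,18}

{6,18}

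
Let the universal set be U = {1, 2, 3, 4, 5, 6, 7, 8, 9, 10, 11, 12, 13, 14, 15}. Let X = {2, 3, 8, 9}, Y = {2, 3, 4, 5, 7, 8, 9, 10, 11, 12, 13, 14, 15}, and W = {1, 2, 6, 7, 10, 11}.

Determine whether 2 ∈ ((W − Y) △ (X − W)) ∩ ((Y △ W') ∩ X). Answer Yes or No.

No

2 ∈ W and 2 ∈ Y, so 2 ∉ W − Y
2 ∈ X and 2 ∈ W, so 2 ∉ X − W
2 ∉ (W − Y) and 2 ∉ (X − W), so 2 ∉ (W − Y) △ (X − W)
2 ∈ W, so 2 ∉ W'
2 ∈ Y and 2 ∉ W', so 2 ∈ Y △ W'
2 ∈ (Y △ W') and 2 ∈ X, so 2 ∈ (Y △ W') ∩ X
2 ∉ ((W − Y) △ (X − W)) and 2 ∈ ((Y △ W') ∩ X), so 2 ∉ ((W − Y) △ (X − W)) ∩ ((Y △ W') ∩ X)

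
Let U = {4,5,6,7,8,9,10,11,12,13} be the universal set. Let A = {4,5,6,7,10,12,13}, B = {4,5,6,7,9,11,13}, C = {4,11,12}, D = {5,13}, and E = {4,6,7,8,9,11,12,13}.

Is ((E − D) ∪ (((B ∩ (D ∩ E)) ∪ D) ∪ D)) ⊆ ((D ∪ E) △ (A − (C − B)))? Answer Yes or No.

No

E − D = {4,6,7,8,9,11,12}
D ∩ E = {13}
B ∩ (D ∩ E) = {13}
(B ∩ (D ∩ E)) ∪ D = {5,13}
((B ∩ (D ∩ E)) ∪ D) ∪ D = {5,13}
(E − D) ∪ (((B ∩ (D ∩ E)) ∪ D) ∪ D) = {4,5,6,7,8,9,11,12,13}
D ∪ E = {4,5,6,7,8,9,11,12,13}
C − B = {12}
A − (C − B) = {4,5,6,7,10,13}
(D ∪ E) △ (A − (C − B)) = {8,9,10,11,12}
4 ∈ (E − D) ∪ (((B ∩ (D ∩ E)) ∪ D) ∪ D) but 4 ∉ (D ∪ E) △ (A − (C − B)), so the inclusion fails.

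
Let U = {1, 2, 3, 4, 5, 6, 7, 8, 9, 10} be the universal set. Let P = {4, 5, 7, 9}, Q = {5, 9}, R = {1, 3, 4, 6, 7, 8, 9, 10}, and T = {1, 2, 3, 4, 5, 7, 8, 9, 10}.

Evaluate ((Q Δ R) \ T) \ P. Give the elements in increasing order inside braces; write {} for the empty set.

{6}

Q Δ R = {1, 3, 4, 5, 6, 7, 8, 10}
(Q Δ R) \ T = {6}
((Q Δ R) \ T) \ P = {6}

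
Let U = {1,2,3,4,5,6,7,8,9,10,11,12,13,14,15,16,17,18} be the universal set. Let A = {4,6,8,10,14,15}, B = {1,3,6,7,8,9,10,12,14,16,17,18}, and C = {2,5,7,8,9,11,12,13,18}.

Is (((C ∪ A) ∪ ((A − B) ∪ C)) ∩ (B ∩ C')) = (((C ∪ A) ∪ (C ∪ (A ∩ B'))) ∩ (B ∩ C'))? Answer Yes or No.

C ∪ A = {2,4,5,6,7,8,9,10,11,12,13,14,15,18}
A − B = {4,15}
(A − B) ∪ C = {2,4,5,7,8,9,11,12,13,15,18}
(C ∪ A) ∪ ((A − B) ∪ C) = {2,4,5,6,7,8,9,10,11,12,13,14,15,18}
C' = {1,3,4,6,10,14,15,16,17}
B ∩ C' = {1,3,6,10,14,16,17}
((C ∪ A) ∪ ((A − B) ∪ C)) ∩ (B ∩ C') = {6,10,14}
B' = {2,4,5,11,13,15}
A ∩ B' = {4,15}
C ∪ (A ∩ B') = {2,4,5,7,8,9,11,12,13,15,18}
(C ∪ A) ∪ (C ∪ (A ∩ B')) = {2,4,5,6,7,8,9,10,11,12,13,14,15,18}
((C ∪ A) ∪ (C ∪ (A ∩ B'))) ∩ (B ∩ C') = {6,10,14}
Both equal {6,10,14}, so ((C ∪ A) ∪ ((A − B) ∪ C)) ∩ (B ∩ C') = ((C ∪ A) ∪ (C ∪ (A ∩ B'))) ∩ (B ∩ C').

Yes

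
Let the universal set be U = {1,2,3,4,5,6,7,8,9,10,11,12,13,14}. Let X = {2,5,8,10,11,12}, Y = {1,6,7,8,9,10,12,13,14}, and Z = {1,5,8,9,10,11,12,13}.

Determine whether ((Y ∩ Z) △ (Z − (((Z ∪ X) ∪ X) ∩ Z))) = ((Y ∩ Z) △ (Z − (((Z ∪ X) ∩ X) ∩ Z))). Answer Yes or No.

Y ∩ Z = {1,8,9,10,12,13}
Z ∪ X = {1,2,5,8,9,10,11,12,13}
(Z ∪ X) ∪ X = {1,2,5,8,9,10,11,12,13}
((Z ∪ X) ∪ X) ∩ Z = {1,5,8,9,10,11,12,13}
Z − (((Z ∪ X) ∪ X) ∩ Z) = {}
(Y ∩ Z) △ (Z − (((Z ∪ X) ∪ X) ∩ Z)) = {1,8,9,10,12,13}
(Z ∪ X) ∩ X = {2,5,8,10,11,12}
((Z ∪ X) ∩ X) ∩ Z = {5,8,10,11,12}
Z − (((Z ∪ X) ∩ X) ∩ Z) = {1,9,13}
(Y ∩ Z) △ (Z − (((Z ∪ X) ∩ X) ∩ Z)) = {8,10,12}
1 ∈ (Y ∩ Z) △ (Z − (((Z ∪ X) ∪ X) ∩ Z)) but 1 ∉ (Y ∩ Z) △ (Z − (((Z ∪ X) ∩ X) ∩ Z)), so they differ.

No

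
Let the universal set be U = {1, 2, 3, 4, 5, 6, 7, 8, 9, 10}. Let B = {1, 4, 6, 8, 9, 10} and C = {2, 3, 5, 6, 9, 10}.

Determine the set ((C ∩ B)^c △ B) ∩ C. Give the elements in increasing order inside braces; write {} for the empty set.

{2, 3, 5, 6, 9, 10}

C ∩ B = {6, 9, 10}
(C ∩ B)^c = {1, 2, 3, 4, 5, 7, 8}
(C ∩ B)^c △ B = {2, 3, 5, 6, 7, 9, 10}
((C ∩ B)^c △ B) ∩ C = {2, 3, 5, 6, 9, 10}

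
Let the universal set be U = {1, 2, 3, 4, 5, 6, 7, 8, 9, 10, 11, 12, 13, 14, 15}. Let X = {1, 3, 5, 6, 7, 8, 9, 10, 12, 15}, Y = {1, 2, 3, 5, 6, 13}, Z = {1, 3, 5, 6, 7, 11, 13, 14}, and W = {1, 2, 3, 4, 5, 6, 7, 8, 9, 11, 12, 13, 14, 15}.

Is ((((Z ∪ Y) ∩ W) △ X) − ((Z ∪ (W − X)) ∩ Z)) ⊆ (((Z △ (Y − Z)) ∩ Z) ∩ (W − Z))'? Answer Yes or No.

Z ∪ Y = {1, 2, 3, 5, 6, 7, 11, 13, 14}
(Z ∪ Y) ∩ W = {1, 2, 3, 5, 6, 7, 11, 13, 14}
((Z ∪ Y) ∩ W) △ X = {2, 8, 9, 10, 11, 12, 13, 14, 15}
W − X = {2, 4, 11, 13, 14}
Z ∪ (W − X) = {1, 2, 3, 4, 5, 6, 7, 11, 13, 14}
(Z ∪ (W − X)) ∩ Z = {1, 3, 5, 6, 7, 11, 13, 14}
(((Z ∪ Y) ∩ W) △ X) − ((Z ∪ (W − X)) ∩ Z) = {2, 8, 9, 10, 12, 15}
Y − Z = {2}
Z △ (Y − Z) = {1, 2, 3, 5, 6, 7, 11, 13, 14}
(Z △ (Y − Z)) ∩ Z = {1, 3, 5, 6, 7, 11, 13, 14}
W − Z = {2, 4, 8, 9, 12, 15}
((Z △ (Y − Z)) ∩ Z) ∩ (W − Z) = {}
(((Z △ (Y − Z)) ∩ Z) ∩ (W − Z))' = {1, 2, 3, 4, 5, 6, 7, 8, 9, 10, 11, 12, 13, 14, 15}
Every element of {2, 8, 9, 10, 12, 15} is in {1, 2, 3, 4, 5, 6, 7, 8, 9, 10, 11, 12, 13, 14, 15}, so (((Z ∪ Y) ∩ W) △ X) − ((Z ∪ (W − X)) ∩ Z) ⊆ (((Z △ (Y − Z)) ∩ Z) ∩ (W − Z))'.

Yes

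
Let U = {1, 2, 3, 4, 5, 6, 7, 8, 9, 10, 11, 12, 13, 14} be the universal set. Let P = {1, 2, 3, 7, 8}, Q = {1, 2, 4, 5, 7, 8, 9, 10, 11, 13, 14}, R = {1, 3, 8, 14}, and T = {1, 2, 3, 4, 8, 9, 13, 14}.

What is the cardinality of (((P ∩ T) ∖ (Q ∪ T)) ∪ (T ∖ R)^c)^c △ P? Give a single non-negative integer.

7

P ∩ T = {1, 2, 3, 8}
Q ∪ T = {1, 2, 3, 4, 5, 7, 8, 9, 10, 11, 13, 14}
(P ∩ T) ∖ (Q ∪ T) = {}
T ∖ R = {2, 4, 9, 13}
(T ∖ R)^c = {1, 3, 5, 6, 7, 8, 10, 11, 12, 14}
((P ∩ T) ∖ (Q ∪ T)) ∪ (T ∖ R)^c = {1, 3, 5, 6, 7, 8, 10, 11, 12, 14}
(((P ∩ T) ∖ (Q ∪ T)) ∪ (T ∖ R)^c)^c = {2, 4, 9, 13}
(((P ∩ T) ∖ (Q ∪ T)) ∪ (T ∖ R)^c)^c △ P = {1, 3, 4, 7, 8, 9, 13}
|(((P ∩ T) ∖ (Q ∪ T)) ∪ (T ∖ R)^c)^c △ P| = 7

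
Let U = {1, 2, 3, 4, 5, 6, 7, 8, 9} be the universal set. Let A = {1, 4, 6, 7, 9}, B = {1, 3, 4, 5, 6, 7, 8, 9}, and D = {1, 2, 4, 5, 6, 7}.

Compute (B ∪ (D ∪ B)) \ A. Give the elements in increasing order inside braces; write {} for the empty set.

{2, 3, 5, 8}

D ∪ B = {1, 2, 3, 4, 5, 6, 7, 8, 9}
B ∪ (D ∪ B) = {1, 2, 3, 4, 5, 6, 7, 8, 9}
(B ∪ (D ∪ B)) \ A = {2, 3, 5, 8}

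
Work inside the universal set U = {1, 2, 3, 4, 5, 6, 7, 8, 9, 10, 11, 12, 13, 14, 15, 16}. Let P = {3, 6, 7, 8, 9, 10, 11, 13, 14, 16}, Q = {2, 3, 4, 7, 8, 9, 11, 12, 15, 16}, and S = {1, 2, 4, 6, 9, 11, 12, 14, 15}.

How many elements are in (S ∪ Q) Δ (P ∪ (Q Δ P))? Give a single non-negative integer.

S ∪ Q = {1, 2, 3, 4, 6, 7, 8, 9, 11, 12, 14, 15, 16}
Q Δ P = {2, 4, 6, 10, 12, 13, 14, 15}
P ∪ (Q Δ P) = {2, 3, 4, 6, 7, 8, 9, 10, 11, 12, 13, 14, 15, 16}
(S ∪ Q) Δ (P ∪ (Q Δ P)) = {1, 10, 13}
|(S ∪ Q) Δ (P ∪ (Q Δ P))| = 3

3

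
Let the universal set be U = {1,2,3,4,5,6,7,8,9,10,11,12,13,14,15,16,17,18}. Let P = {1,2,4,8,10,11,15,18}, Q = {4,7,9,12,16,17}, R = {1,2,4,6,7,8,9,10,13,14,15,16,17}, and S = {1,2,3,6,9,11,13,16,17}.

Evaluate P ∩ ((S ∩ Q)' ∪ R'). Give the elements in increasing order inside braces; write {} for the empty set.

{1,2,4,8,10,11,15,18}

S ∩ Q = {9,16,17}
(S ∩ Q)' = {1,2,3,4,5,6,7,8,10,11,12,13,14,15,18}
R' = {3,5,11,12,18}
(S ∩ Q)' ∪ R' = {1,2,3,4,5,6,7,8,10,11,12,13,14,15,18}
P ∩ ((S ∩ Q)' ∪ R') = {1,2,4,8,10,11,15,18}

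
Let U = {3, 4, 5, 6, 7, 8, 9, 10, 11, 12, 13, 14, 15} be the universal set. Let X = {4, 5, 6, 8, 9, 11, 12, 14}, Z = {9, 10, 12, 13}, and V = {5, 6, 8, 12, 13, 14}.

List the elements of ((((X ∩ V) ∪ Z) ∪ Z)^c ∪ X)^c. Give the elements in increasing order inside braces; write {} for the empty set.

X ∩ V = {5, 6, 8, 12, 14}
(X ∩ V) ∪ Z = {5, 6, 8, 9, 10, 12, 13, 14}
((X ∩ V) ∪ Z) ∪ Z = {5, 6, 8, 9, 10, 12, 13, 14}
(((X ∩ V) ∪ Z) ∪ Z)^c = {3, 4, 7, 11, 15}
(((X ∩ V) ∪ Z) ∪ Z)^c ∪ X = {3, 4, 5, 6, 7, 8, 9, 11, 12, 14, 15}
((((X ∩ V) ∪ Z) ∪ Z)^c ∪ X)^c = {10, 13}

{10, 13}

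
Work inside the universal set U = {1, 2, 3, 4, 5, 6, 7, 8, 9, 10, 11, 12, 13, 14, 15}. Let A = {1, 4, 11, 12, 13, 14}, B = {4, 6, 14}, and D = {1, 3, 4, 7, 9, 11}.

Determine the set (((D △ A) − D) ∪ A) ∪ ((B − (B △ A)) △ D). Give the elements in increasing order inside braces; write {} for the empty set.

{1, 3, 4, 7, 9, 11, 12, 13, 14}

D △ A = {3, 7, 9, 12, 13, 14}
(D △ A) − D = {12, 13, 14}
((D △ A) − D) ∪ A = {1, 4, 11, 12, 13, 14}
B △ A = {1, 6, 11, 12, 13}
B − (B △ A) = {4, 14}
(B − (B △ A)) △ D = {1, 3, 7, 9, 11, 14}
(((D △ A) − D) ∪ A) ∪ ((B − (B △ A)) △ D) = {1, 3, 4, 7, 9, 11, 12, 13, 14}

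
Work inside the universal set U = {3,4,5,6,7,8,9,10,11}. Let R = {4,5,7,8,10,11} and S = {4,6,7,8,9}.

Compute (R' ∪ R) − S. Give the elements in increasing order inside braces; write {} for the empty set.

{3,5,10,11}

R' = {3,6,9}
R' ∪ R = {3,4,5,6,7,8,9,10,11}
(R' ∪ R) − S = {3,5,10,11}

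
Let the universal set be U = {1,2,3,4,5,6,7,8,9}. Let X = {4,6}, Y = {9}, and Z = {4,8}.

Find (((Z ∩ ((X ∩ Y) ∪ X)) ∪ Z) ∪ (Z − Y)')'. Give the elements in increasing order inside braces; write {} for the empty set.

{}

X ∩ Y = {}
(X ∩ Y) ∪ X = {4,6}
Z ∩ ((X ∩ Y) ∪ X) = {4}
(Z ∩ ((X ∩ Y) ∪ X)) ∪ Z = {4,8}
Z − Y = {4,8}
(Z − Y)' = {1,2,3,5,6,7,9}
((Z ∩ ((X ∩ Y) ∪ X)) ∪ Z) ∪ (Z − Y)' = {1,2,3,4,5,6,7,8,9}
(((Z ∩ ((X ∩ Y) ∪ X)) ∪ Z) ∪ (Z − Y)')' = {}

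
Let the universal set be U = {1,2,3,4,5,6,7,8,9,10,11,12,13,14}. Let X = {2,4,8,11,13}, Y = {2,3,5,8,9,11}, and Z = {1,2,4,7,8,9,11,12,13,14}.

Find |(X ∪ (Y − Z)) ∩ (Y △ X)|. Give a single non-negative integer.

4

Y − Z = {3,5}
X ∪ (Y − Z) = {2,3,4,5,8,11,13}
Y △ X = {3,4,5,9,13}
(X ∪ (Y − Z)) ∩ (Y △ X) = {3,4,5,13}
|(X ∪ (Y − Z)) ∩ (Y △ X)| = 4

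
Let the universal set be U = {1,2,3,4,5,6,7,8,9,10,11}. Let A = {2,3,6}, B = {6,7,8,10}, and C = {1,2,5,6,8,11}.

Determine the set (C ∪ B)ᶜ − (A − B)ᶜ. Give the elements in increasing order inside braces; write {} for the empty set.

C ∪ B = {1,2,5,6,7,8,10,11}
(C ∪ B)ᶜ = {3,4,9}
A − B = {2,3}
(A − B)ᶜ = {1,4,5,6,7,8,9,10,11}
(C ∪ B)ᶜ − (A − B)ᶜ = {3}

{3}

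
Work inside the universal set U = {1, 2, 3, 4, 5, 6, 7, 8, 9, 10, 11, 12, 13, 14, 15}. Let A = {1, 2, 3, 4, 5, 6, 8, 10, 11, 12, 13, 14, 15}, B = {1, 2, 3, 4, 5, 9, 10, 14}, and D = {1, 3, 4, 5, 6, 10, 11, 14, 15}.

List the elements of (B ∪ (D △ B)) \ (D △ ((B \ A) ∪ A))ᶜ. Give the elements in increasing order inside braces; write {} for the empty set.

{2, 9}

D △ B = {2, 6, 9, 11, 15}
B ∪ (D △ B) = {1, 2, 3, 4, 5, 6, 9, 10, 11, 14, 15}
B \ A = {9}
(B \ A) ∪ A = {1, 2, 3, 4, 5, 6, 8, 9, 10, 11, 12, 13, 14, 15}
D △ ((B \ A) ∪ A) = {2, 8, 9, 12, 13}
(D △ ((B \ A) ∪ A))ᶜ = {1, 3, 4, 5, 6, 7, 10, 11, 14, 15}
(B ∪ (D △ B)) \ (D △ ((B \ A) ∪ A))ᶜ = {2, 9}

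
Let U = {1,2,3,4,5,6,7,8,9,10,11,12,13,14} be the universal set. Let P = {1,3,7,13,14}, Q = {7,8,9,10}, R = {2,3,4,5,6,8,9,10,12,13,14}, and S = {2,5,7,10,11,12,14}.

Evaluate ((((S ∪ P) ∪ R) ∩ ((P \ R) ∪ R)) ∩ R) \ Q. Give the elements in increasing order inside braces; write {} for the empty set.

{2,3,4,5,6,12,13,14}

S ∪ P = {1,2,3,5,7,10,11,12,13,14}
(S ∪ P) ∪ R = {1,2,3,4,5,6,7,8,9,10,11,12,13,14}
P \ R = {1,7}
(P \ R) ∪ R = {1,2,3,4,5,6,7,8,9,10,12,13,14}
((S ∪ P) ∪ R) ∩ ((P \ R) ∪ R) = {1,2,3,4,5,6,7,8,9,10,12,13,14}
(((S ∪ P) ∪ R) ∩ ((P \ R) ∪ R)) ∩ R = {2,3,4,5,6,8,9,10,12,13,14}
((((S ∪ P) ∪ R) ∩ ((P \ R) ∪ R)) ∩ R) \ Q = {2,3,4,5,6,12,13,14}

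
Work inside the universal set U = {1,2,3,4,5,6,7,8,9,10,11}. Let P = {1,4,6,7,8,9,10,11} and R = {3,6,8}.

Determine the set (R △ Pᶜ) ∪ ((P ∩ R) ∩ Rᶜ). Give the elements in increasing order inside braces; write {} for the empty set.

Pᶜ = {2,3,5}
R △ Pᶜ = {2,5,6,8}
P ∩ R = {6,8}
Rᶜ = {1,2,4,5,7,9,10,11}
(P ∩ R) ∩ Rᶜ = {}
(R △ Pᶜ) ∪ ((P ∩ R) ∩ Rᶜ) = {2,5,6,8}

{2,5,6,8}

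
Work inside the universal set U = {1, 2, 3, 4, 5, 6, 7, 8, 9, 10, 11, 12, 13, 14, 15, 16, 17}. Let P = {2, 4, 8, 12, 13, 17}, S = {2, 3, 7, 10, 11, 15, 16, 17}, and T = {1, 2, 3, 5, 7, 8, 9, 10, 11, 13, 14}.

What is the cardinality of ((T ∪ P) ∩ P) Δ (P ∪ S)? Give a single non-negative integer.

T ∪ P = {1, 2, 3, 4, 5, 7, 8, 9, 10, 11, 12, 13, 14, 17}
(T ∪ P) ∩ P = {2, 4, 8, 12, 13, 17}
P ∪ S = {2, 3, 4, 7, 8, 10, 11, 12, 13, 15, 16, 17}
((T ∪ P) ∩ P) Δ (P ∪ S) = {3, 7, 10, 11, 15, 16}
|((T ∪ P) ∩ P) Δ (P ∪ S)| = 6

6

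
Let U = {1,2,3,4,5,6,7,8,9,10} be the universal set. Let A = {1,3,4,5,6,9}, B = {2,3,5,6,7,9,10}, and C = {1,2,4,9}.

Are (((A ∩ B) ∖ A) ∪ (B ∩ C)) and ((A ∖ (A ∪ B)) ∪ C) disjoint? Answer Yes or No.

No

A ∩ B = {3,5,6,9}
(A ∩ B) ∖ A = {}
B ∩ C = {2,9}
((A ∩ B) ∖ A) ∪ (B ∩ C) = {2,9}
A ∪ B = {1,2,3,4,5,6,7,9,10}
A ∖ (A ∪ B) = {}
(A ∖ (A ∪ B)) ∪ C = {1,2,4,9}
2 lies in both, so they are not disjoint.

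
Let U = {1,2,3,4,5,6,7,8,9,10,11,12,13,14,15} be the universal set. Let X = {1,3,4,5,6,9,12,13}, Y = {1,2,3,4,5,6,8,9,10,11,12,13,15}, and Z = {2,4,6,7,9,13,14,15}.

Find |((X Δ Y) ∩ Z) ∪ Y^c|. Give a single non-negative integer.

4

X Δ Y = {2,8,10,11,15}
(X Δ Y) ∩ Z = {2,15}
Y^c = {7,14}
((X Δ Y) ∩ Z) ∪ Y^c = {2,7,14,15}
|((X Δ Y) ∩ Z) ∪ Y^c| = 4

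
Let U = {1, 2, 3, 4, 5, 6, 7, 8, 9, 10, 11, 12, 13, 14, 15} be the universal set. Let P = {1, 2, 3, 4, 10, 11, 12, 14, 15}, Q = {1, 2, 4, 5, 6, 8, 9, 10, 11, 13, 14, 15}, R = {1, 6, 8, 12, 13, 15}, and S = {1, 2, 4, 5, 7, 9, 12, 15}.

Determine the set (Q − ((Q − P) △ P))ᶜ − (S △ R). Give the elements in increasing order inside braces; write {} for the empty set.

{1, 3, 10, 11, 12, 14, 15}

Q − P = {5, 6, 8, 9, 13}
(Q − P) △ P = {1, 2, 3, 4, 5, 6, 8, 9, 10, 11, 12, 13, 14, 15}
Q − ((Q − P) △ P) = {}
(Q − ((Q − P) △ P))ᶜ = {1, 2, 3, 4, 5, 6, 7, 8, 9, 10, 11, 12, 13, 14, 15}
S △ R = {2, 4, 5, 6, 7, 8, 9, 13}
(Q − ((Q − P) △ P))ᶜ − (S △ R) = {1, 3, 10, 11, 12, 14, 15}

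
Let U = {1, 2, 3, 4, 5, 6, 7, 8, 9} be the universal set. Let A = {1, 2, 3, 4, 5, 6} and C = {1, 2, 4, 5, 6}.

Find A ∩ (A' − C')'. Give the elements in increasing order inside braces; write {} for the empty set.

{1, 2, 3, 4, 5, 6}

A' = {7, 8, 9}
C' = {3, 7, 8, 9}
A' − C' = {}
(A' − C')' = {1, 2, 3, 4, 5, 6, 7, 8, 9}
A ∩ (A' − C')' = {1, 2, 3, 4, 5, 6}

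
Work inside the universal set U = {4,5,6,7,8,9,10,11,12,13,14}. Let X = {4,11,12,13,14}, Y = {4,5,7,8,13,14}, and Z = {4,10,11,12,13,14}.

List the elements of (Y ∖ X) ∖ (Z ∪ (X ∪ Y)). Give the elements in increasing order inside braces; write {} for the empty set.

{}

Y ∖ X = {5,7,8}
X ∪ Y = {4,5,7,8,11,12,13,14}
Z ∪ (X ∪ Y) = {4,5,7,8,10,11,12,13,14}
(Y ∖ X) ∖ (Z ∪ (X ∪ Y)) = {}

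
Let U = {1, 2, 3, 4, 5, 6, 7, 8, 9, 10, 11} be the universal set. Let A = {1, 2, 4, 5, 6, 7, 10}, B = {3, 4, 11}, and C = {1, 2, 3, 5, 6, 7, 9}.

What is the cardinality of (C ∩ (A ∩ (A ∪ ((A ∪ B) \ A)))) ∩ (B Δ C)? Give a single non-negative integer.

A ∪ B = {1, 2, 3, 4, 5, 6, 7, 10, 11}
(A ∪ B) \ A = {3, 11}
A ∪ ((A ∪ B) \ A) = {1, 2, 3, 4, 5, 6, 7, 10, 11}
A ∩ (A ∪ ((A ∪ B) \ A)) = {1, 2, 4, 5, 6, 7, 10}
C ∩ (A ∩ (A ∪ ((A ∪ B) \ A))) = {1, 2, 5, 6, 7}
B Δ C = {1, 2, 4, 5, 6, 7, 9, 11}
(C ∩ (A ∩ (A ∪ ((A ∪ B) \ A)))) ∩ (B Δ C) = {1, 2, 5, 6, 7}
|(C ∩ (A ∩ (A ∪ ((A ∪ B) \ A)))) ∩ (B Δ C)| = 5

5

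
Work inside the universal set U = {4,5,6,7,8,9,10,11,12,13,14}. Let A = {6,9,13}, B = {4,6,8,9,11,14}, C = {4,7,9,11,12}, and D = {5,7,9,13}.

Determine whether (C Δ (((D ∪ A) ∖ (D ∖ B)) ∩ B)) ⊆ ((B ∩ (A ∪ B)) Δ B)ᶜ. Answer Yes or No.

Yes

D ∪ A = {5,6,7,9,13}
D ∖ B = {5,7,13}
(D ∪ A) ∖ (D ∖ B) = {6,9}
((D ∪ A) ∖ (D ∖ B)) ∩ B = {6,9}
C Δ (((D ∪ A) ∖ (D ∖ B)) ∩ B) = {4,6,7,11,12}
A ∪ B = {4,6,8,9,11,13,14}
B ∩ (A ∪ B) = {4,6,8,9,11,14}
(B ∩ (A ∪ B)) Δ B = {}
((B ∩ (A ∪ B)) Δ B)ᶜ = {4,5,6,7,8,9,10,11,12,13,14}
Every element of {4,6,7,11,12} is in {4,5,6,7,8,9,10,11,12,13,14}, so C Δ (((D ∪ A) ∖ (D ∖ B)) ∩ B) ⊆ ((B ∩ (A ∪ B)) Δ B)ᶜ.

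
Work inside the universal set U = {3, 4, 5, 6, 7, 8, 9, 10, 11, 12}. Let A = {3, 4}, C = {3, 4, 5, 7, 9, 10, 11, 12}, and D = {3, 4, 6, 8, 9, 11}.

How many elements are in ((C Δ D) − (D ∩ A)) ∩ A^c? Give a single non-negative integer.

6

C Δ D = {5, 6, 7, 8, 10, 12}
D ∩ A = {3, 4}
(C Δ D) − (D ∩ A) = {5, 6, 7, 8, 10, 12}
A^c = {5, 6, 7, 8, 9, 10, 11, 12}
((C Δ D) − (D ∩ A)) ∩ A^c = {5, 6, 7, 8, 10, 12}
|((C Δ D) − (D ∩ A)) ∩ A^c| = 6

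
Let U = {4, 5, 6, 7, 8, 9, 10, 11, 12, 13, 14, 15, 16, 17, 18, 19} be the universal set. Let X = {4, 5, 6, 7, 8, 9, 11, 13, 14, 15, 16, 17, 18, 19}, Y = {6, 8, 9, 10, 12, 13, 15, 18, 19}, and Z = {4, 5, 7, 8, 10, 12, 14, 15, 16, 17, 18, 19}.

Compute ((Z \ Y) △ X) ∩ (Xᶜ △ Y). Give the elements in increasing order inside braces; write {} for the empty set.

{6, 8, 9, 13, 15, 18, 19}

Z \ Y = {4, 5, 7, 14, 16, 17}
(Z \ Y) △ X = {6, 8, 9, 11, 13, 15, 18, 19}
Xᶜ = {10, 12}
Xᶜ △ Y = {6, 8, 9, 13, 15, 18, 19}
((Z \ Y) △ X) ∩ (Xᶜ △ Y) = {6, 8, 9, 13, 15, 18, 19}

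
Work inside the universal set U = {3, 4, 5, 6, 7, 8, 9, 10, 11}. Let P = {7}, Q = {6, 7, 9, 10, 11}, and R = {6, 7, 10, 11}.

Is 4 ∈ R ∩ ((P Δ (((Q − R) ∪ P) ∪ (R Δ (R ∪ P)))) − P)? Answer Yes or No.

4 ∉ Q and 4 ∉ R, so 4 ∉ Q − R
4 ∉ (Q − R) and 4 ∉ P, so 4 ∉ (Q − R) ∪ P
4 ∉ R and 4 ∉ P, so 4 ∉ R ∪ P
4 ∉ R and 4 ∉ (R ∪ P), so 4 ∉ R Δ (R ∪ P)
4 ∉ ((Q − R) ∪ P) and 4 ∉ (R Δ (R ∪ P)), so 4 ∉ ((Q − R) ∪ P) ∪ (R Δ (R ∪ P))
4 ∉ P and 4 ∉ (((Q − R) ∪ P) ∪ (R Δ (R ∪ P))), so 4 ∉ P Δ (((Q − R) ∪ P) ∪ (R Δ (R ∪ P)))
4 ∉ (P Δ (((Q − R) ∪ P) ∪ (R Δ (R ∪ P)))) and 4 ∉ P, so 4 ∉ (P Δ (((Q − R) ∪ P) ∪ (R Δ (R ∪ P)))) − P
4 ∉ R and 4 ∉ ((P Δ (((Q − R) ∪ P) ∪ (R Δ (R ∪ P)))) − P), so 4 ∉ R ∩ ((P Δ (((Q − R) ∪ P) ∪ (R Δ (R ∪ P)))) − P)

No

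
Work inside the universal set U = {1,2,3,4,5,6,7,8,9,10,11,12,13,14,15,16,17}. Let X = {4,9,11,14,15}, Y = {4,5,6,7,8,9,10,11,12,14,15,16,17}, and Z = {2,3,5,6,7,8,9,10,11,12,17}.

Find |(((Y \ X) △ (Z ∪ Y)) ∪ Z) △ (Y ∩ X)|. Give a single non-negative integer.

Y \ X = {5,6,7,8,10,12,16,17}
Z ∪ Y = {2,3,4,5,6,7,8,9,10,11,12,14,15,16,17}
(Y \ X) △ (Z ∪ Y) = {2,3,4,9,11,14,15}
((Y \ X) △ (Z ∪ Y)) ∪ Z = {2,3,4,5,6,7,8,9,10,11,12,14,15,17}
Y ∩ X = {4,9,11,14,15}
(((Y \ X) △ (Z ∪ Y)) ∪ Z) △ (Y ∩ X) = {2,3,5,6,7,8,10,12,17}
|(((Y \ X) △ (Z ∪ Y)) ∪ Z) △ (Y ∩ X)| = 9

9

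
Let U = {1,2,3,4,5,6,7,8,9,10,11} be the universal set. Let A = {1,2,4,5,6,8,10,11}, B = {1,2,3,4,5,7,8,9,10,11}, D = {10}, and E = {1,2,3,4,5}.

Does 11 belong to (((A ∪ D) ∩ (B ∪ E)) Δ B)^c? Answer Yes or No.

11 ∈ A and 11 ∉ D, so 11 ∈ A ∪ D
11 ∈ B and 11 ∉ E, so 11 ∈ B ∪ E
11 ∈ (A ∪ D) and 11 ∈ (B ∪ E), so 11 ∈ (A ∪ D) ∩ (B ∪ E)
11 ∈ ((A ∪ D) ∩ (B ∪ E)) and 11 ∈ B, so 11 ∉ ((A ∪ D) ∩ (B ∪ E)) Δ B
11 ∈ (((A ∪ D) ∩ (B ∪ E)) Δ B)^c since 11 ∉ (((A ∪ D) ∩ (B ∪ E)) Δ B)

Yes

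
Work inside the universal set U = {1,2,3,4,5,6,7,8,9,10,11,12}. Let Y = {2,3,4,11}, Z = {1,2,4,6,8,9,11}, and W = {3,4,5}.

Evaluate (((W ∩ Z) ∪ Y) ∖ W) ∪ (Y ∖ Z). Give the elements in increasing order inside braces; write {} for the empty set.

W ∩ Z = {4}
(W ∩ Z) ∪ Y = {2,3,4,11}
((W ∩ Z) ∪ Y) ∖ W = {2,11}
Y ∖ Z = {3}
(((W ∩ Z) ∪ Y) ∖ W) ∪ (Y ∖ Z) = {2,3,11}

{2,3,11}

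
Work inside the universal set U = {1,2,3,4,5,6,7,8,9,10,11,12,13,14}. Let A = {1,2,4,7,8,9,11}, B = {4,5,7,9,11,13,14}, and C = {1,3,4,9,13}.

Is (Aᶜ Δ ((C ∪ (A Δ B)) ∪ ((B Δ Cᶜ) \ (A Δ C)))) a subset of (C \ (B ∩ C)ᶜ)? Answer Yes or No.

No

Aᶜ = {3,5,6,10,12,13,14}
A Δ B = {1,2,5,8,13,14}
C ∪ (A Δ B) = {1,2,3,4,5,8,9,13,14}
Cᶜ = {2,5,6,7,8,10,11,12,14}
B Δ Cᶜ = {2,4,6,8,9,10,12,13}
A Δ C = {2,3,7,8,11,13}
(B Δ Cᶜ) \ (A Δ C) = {4,6,9,10,12}
(C ∪ (A Δ B)) ∪ ((B Δ Cᶜ) \ (A Δ C)) = {1,2,3,4,5,6,8,9,10,12,13,14}
Aᶜ Δ ((C ∪ (A Δ B)) ∪ ((B Δ Cᶜ) \ (A Δ C))) = {1,2,4,8,9}
B ∩ C = {4,9,13}
(B ∩ C)ᶜ = {1,2,3,5,6,7,8,10,11,12,14}
C \ (B ∩ C)ᶜ = {4,9,13}
1 ∈ Aᶜ Δ ((C ∪ (A Δ B)) ∪ ((B Δ Cᶜ) \ (A Δ C))) but 1 ∉ C \ (B ∩ C)ᶜ, so the inclusion fails.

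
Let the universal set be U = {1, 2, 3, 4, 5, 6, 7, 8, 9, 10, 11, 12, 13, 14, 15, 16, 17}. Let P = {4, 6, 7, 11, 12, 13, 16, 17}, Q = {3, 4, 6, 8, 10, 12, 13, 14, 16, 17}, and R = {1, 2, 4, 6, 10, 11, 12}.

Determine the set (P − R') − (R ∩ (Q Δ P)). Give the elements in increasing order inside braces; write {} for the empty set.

R' = {3, 5, 7, 8, 9, 13, 14, 15, 16, 17}
P − R' = {4, 6, 11, 12}
Q Δ P = {3, 7, 8, 10, 11, 14}
R ∩ (Q Δ P) = {10, 11}
(P − R') − (R ∩ (Q Δ P)) = {4, 6, 12}

{4, 6, 12}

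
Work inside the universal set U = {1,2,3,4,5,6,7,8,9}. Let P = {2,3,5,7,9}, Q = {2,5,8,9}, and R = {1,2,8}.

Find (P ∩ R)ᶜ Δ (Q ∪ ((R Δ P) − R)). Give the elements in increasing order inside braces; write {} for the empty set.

{1,2,4,6}

P ∩ R = {2}
(P ∩ R)ᶜ = {1,3,4,5,6,7,8,9}
R Δ P = {1,3,5,7,8,9}
(R Δ P) − R = {3,5,7,9}
Q ∪ ((R Δ P) − R) = {2,3,5,7,8,9}
(P ∩ R)ᶜ Δ (Q ∪ ((R Δ P) − R)) = {1,2,4,6}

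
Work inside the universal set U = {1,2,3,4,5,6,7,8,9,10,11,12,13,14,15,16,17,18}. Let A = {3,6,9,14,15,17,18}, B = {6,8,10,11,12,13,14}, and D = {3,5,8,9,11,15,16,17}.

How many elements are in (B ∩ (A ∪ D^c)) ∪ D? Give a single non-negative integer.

D^c = {1,2,4,6,7,10,12,13,14,18}
A ∪ D^c = {1,2,3,4,6,7,9,10,12,13,14,15,17,18}
B ∩ (A ∪ D^c) = {6,10,12,13,14}
(B ∩ (A ∪ D^c)) ∪ D = {3,5,6,8,9,10,11,12,13,14,15,16,17}
|(B ∩ (A ∪ D^c)) ∪ D| = 13

13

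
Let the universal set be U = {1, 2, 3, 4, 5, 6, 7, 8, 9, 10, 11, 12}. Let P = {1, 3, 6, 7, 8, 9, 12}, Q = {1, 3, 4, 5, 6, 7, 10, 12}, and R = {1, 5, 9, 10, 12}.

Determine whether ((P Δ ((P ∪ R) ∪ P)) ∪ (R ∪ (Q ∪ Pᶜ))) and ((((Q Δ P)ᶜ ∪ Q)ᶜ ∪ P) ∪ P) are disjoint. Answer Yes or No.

No

P ∪ R = {1, 3, 5, 6, 7, 8, 9, 10, 12}
(P ∪ R) ∪ P = {1, 3, 5, 6, 7, 8, 9, 10, 12}
P Δ ((P ∪ R) ∪ P) = {5, 10}
Pᶜ = {2, 4, 5, 10, 11}
Q ∪ Pᶜ = {1, 2, 3, 4, 5, 6, 7, 10, 11, 12}
R ∪ (Q ∪ Pᶜ) = {1, 2, 3, 4, 5, 6, 7, 9, 10, 11, 12}
(P Δ ((P ∪ R) ∪ P)) ∪ (R ∪ (Q ∪ Pᶜ)) = {1, 2, 3, 4, 5, 6, 7, 9, 10, 11, 12}
Q Δ P = {4, 5, 8, 9, 10}
(Q Δ P)ᶜ = {1, 2, 3, 6, 7, 11, 12}
(Q Δ P)ᶜ ∪ Q = {1, 2, 3, 4, 5, 6, 7, 10, 11, 12}
((Q Δ P)ᶜ ∪ Q)ᶜ = {8, 9}
((Q Δ P)ᶜ ∪ Q)ᶜ ∪ P = {1, 3, 6, 7, 8, 9, 12}
(((Q Δ P)ᶜ ∪ Q)ᶜ ∪ P) ∪ P = {1, 3, 6, 7, 8, 9, 12}
1 lies in both, so they are not disjoint.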